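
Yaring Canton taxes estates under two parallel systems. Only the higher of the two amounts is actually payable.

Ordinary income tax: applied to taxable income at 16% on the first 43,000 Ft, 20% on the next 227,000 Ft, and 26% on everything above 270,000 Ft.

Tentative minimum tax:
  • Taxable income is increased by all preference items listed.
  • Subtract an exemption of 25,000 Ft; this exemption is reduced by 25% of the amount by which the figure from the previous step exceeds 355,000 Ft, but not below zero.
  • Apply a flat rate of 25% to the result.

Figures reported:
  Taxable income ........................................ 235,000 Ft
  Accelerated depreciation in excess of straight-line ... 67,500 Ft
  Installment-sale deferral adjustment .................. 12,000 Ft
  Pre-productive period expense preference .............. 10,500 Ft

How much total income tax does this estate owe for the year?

75,000 Ft

Ordinary income tax:
  43,000 Ft × 16% = 6,880 Ft
  192,000 Ft × 20% = 38,400 Ft
  → 45,280 Ft

Tentative minimum tax:
  Adjusted income: 235,000 Ft + 67,500 Ft + 12,000 Ft + 10,500 Ft = 325,000 Ft
  Exemption: 325,000 Ft ≤ 355,000 Ft, so full 25,000 Ft applies
  Base: 325,000 Ft − 25,000 Ft = 300,000 Ft
  300,000 Ft × 25% = 75,000 Ft

75,000 Ft > 45,280 Ft, so the tentative minimum tax is the binding amount.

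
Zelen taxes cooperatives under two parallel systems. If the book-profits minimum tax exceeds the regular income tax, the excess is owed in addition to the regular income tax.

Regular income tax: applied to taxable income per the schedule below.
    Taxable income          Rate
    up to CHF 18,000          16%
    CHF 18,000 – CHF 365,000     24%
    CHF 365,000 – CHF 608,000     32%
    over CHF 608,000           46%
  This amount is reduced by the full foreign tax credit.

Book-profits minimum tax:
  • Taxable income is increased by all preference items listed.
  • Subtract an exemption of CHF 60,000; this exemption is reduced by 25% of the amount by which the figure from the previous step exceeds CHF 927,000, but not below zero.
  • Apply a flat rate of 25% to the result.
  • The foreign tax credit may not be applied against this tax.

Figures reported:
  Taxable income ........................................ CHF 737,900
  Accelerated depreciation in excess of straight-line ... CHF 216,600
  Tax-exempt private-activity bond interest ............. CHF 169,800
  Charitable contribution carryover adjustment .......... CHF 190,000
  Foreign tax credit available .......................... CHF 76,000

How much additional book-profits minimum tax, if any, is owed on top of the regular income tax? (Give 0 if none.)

CHF 180,901

Regular income tax:
  CHF 18,000 × 16% = CHF 2,880
  CHF 347,000 × 24% = CHF 83,280
  CHF 243,000 × 32% = CHF 77,760
  CHF 129,900 × 46% = CHF 59,754
  → CHF 223,674
  Less foreign tax credit CHF 76,000 → CHF 147,674

Book-profits minimum tax:
  Adjusted income: CHF 737,900 + CHF 216,600 + CHF 169,800 + CHF 190,000 = CHF 1,314,300
  Exemption: 25% × (CHF 1,314,300 − CHF 927,000) = CHF 96,825 ≥ CHF 60,000, so the exemption is fully phased out
  Base: CHF 1,314,300 − CHF 0 = CHF 1,314,300
  CHF 1,314,300 × 25% = CHF 328,575

Excess of book-profits minimum tax over regular income tax: CHF 328,575 − CHF 147,674 = CHF 180,901.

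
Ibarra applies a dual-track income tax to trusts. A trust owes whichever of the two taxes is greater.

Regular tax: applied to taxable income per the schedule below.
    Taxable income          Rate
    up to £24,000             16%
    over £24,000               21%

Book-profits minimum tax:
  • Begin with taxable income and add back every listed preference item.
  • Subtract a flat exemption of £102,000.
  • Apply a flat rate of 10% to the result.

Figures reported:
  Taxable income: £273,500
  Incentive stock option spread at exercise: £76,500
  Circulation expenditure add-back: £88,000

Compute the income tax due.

£56,235

Book-profits minimum tax:
  Adjusted income: £273,500 + £76,500 + £88,000 = £438,000
  Less exemption £102,000 → base £336,000
  £336,000 × 10% = £33,600

Regular tax:
  £24,000 × 16% = £3,840
  £249,500 × 21% = £52,395
  → £56,235

£56,235 > £33,600, so the regular tax governs.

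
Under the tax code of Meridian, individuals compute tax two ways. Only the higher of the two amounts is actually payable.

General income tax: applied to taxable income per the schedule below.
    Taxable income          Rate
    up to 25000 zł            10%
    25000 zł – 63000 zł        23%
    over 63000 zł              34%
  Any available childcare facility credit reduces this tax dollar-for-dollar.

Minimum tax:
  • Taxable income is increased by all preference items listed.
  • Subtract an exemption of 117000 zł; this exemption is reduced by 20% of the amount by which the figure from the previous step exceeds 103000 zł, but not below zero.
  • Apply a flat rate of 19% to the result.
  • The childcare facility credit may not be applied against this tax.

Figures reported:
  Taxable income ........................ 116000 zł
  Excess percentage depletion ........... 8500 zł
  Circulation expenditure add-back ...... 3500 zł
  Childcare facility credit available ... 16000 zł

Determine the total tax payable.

13260 zł

General income tax:
  25000 zł × 10% = 2500 zł
  38000 zł × 23% = 8740 zł
  53000 zł × 34% = 18020 zł
  → 29260 zł
  Less childcare facility credit 16000 zł → 13260 zł

Minimum tax:
  Adjusted income: 116000 zł + 8500 zł + 3500 zł = 128000 zł
  Exemption: 117000 zł − 20% × (128000 zł − 103000 zł) = 117000 zł − 5000 zł = 112000 zł
  Base: 128000 zł − 112000 zł = 16000 zł
  16000 zł × 19% = 3040 zł

13260 zł > 3040 zł, so the general income tax governs.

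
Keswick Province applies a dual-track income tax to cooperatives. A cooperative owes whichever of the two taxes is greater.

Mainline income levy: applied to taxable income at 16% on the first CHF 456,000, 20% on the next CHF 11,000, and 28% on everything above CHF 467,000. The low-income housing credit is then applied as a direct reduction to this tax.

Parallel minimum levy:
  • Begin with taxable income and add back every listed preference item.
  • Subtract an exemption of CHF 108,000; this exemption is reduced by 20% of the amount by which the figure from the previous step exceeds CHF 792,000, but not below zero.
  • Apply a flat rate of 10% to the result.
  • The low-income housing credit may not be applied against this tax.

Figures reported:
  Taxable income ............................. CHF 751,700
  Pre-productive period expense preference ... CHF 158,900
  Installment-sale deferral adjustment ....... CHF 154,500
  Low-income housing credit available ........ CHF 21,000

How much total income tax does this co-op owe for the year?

Parallel minimum levy:
  Adjusted income: CHF 751,700 + CHF 158,900 + CHF 154,500 = CHF 1,065,100
  Exemption: CHF 108,000 − 20% × (CHF 1,065,100 − CHF 792,000) = CHF 108,000 − CHF 54,620 = CHF 53,380
  Base: CHF 1,065,100 − CHF 53,380 = CHF 1,011,720
  CHF 1,011,720 × 10% = CHF 101,172

Mainline income levy:
  CHF 456,000 × 16% = CHF 72,960
  CHF 11,000 × 20% = CHF 2,200
  CHF 284,700 × 28% = CHF 79,716
  → CHF 154,876
  Less low-income housing credit CHF 21,000 → CHF 133,876

CHF 133,876 > CHF 101,172, so the mainline income levy governs.

CHF 133,876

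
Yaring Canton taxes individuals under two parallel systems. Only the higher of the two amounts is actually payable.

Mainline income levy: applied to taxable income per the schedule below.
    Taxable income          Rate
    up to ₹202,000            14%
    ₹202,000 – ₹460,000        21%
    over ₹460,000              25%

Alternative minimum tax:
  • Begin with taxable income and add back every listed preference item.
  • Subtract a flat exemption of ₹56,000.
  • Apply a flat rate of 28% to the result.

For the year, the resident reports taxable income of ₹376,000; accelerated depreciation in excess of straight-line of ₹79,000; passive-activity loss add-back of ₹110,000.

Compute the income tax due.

Mainline income levy:
  ₹202,000 × 14% = ₹28,280
  ₹174,000 × 21% = ₹36,540
  → ₹64,820

Alternative minimum tax:
  Adjusted income: ₹376,000 + ₹79,000 + ₹110,000 = ₹565,000
  Less exemption ₹56,000 → base ₹509,000
  ₹509,000 × 28% = ₹142,520

₹142,520 > ₹64,820, so the alternative minimum tax is the binding amount.

₹142,520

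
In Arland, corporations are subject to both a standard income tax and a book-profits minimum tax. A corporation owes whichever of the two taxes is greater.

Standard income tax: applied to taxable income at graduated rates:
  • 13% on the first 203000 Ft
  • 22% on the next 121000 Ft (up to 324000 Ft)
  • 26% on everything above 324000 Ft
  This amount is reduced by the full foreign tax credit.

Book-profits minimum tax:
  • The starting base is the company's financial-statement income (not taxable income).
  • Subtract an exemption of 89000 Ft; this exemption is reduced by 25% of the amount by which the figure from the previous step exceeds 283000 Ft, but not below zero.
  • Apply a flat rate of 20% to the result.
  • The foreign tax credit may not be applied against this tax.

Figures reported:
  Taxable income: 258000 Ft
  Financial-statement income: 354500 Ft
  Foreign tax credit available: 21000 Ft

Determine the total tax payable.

Standard income tax:
  203000 Ft × 13% = 26390 Ft
  55000 Ft × 22% = 12100 Ft
  → 38490 Ft
  Less foreign tax credit 21000 Ft → 17490 Ft

Book-profits minimum tax:
  Base (financial-statement income): 354500 Ft
  Exemption: 89000 Ft − 25% × (354500 Ft − 283000 Ft) = 89000 Ft − 17875 Ft = 71125 Ft
  Base: 354500 Ft − 71125 Ft = 283375 Ft
  283375 Ft × 20% = 56675 Ft

56675 Ft > 17490 Ft, so the book-profits minimum tax is the binding amount.

56675 Ft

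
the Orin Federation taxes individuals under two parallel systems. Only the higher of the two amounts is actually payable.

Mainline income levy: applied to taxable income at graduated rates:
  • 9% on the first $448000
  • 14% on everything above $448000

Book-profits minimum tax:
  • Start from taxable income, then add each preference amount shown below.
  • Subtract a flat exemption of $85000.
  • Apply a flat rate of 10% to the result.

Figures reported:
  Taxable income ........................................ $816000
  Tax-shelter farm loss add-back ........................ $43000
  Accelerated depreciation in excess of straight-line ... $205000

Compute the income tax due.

$97900

Mainline income levy:
  $448000 × 9% = $40320
  $368000 × 14% = $51520
  → $91840

Book-profits minimum tax:
  Adjusted income: $816000 + $43000 + $205000 = $1064000
  Less exemption $85000 → base $979000
  $979000 × 10% = $97900

$97900 > $91840, so the book-profits minimum tax is the binding amount.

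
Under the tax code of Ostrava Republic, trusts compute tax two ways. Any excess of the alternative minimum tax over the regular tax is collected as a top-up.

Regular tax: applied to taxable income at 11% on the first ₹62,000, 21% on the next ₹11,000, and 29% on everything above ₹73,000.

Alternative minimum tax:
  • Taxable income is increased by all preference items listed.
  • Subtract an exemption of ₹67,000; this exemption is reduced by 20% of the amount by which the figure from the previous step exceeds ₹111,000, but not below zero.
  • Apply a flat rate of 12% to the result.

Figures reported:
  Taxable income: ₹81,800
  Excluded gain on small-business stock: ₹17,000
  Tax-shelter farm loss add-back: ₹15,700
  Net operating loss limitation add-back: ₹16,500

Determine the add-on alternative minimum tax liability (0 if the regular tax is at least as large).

₹0

Regular tax:
  ₹62,000 × 11% = ₹6,820
  ₹11,000 × 21% = ₹2,310
  ₹8,800 × 29% = ₹2,552
  → ₹11,682

Alternative minimum tax:
  Adjusted income: ₹81,800 + ₹17,000 + ₹15,700 + ₹16,500 = ₹131,000
  Exemption: ₹67,000 − 20% × (₹131,000 − ₹111,000) = ₹67,000 − ₹4,000 = ₹63,000
  Base: ₹131,000 − ₹63,000 = ₹68,000
  ₹68,000 × 12% = ₹8,160

₹8,160 ≤ ₹11,682, so no add-on is due.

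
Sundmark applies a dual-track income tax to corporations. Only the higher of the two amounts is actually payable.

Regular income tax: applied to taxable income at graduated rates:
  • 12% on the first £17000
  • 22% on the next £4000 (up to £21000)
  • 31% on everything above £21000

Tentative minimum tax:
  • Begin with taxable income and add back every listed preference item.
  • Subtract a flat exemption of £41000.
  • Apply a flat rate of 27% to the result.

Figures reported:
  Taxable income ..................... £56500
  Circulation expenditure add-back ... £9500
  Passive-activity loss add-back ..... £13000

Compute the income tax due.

£13925

Tentative minimum tax:
  Adjusted income: £56500 + £9500 + £13000 = £79000
  Less exemption £41000 → base £38000
  £38000 × 27% = £10260

Regular income tax:
  £17000 × 12% = £2040
  £4000 × 22% = £880
  £35500 × 31% = £11005
  → £13925

£13925 > £10260, so the regular income tax governs.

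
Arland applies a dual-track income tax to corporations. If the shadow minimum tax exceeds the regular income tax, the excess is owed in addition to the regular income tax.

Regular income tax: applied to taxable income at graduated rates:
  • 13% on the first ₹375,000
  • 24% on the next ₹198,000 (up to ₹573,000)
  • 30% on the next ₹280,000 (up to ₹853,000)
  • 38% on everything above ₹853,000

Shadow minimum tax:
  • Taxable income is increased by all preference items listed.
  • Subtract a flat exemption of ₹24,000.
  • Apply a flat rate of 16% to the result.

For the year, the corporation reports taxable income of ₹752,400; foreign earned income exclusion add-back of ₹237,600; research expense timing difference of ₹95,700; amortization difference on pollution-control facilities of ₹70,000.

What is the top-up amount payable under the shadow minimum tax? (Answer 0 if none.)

Regular income tax:
  ₹375,000 × 13% = ₹48,750
  ₹198,000 × 24% = ₹47,520
  ₹179,400 × 30% = ₹53,820
  → ₹150,090

Shadow minimum tax:
  Adjusted income: ₹752,400 + ₹237,600 + ₹95,700 + ₹70,000 = ₹1,155,700
  Less exemption ₹24,000 → base ₹1,131,700
  ₹1,131,700 × 16% = ₹181,072

Excess of shadow minimum tax over regular income tax: ₹181,072 − ₹150,090 = ₹30,982.

₹30,982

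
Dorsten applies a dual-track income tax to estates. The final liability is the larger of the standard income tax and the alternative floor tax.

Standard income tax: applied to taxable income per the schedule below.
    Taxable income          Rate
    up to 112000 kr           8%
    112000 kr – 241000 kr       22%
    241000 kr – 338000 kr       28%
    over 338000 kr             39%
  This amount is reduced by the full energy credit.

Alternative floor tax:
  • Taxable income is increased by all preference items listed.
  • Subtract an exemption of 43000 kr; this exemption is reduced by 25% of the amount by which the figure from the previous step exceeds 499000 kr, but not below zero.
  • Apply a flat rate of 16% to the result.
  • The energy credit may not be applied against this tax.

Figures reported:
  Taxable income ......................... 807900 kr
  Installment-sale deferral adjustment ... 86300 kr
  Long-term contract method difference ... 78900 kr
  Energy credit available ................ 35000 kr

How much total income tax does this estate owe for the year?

Alternative floor tax:
  Adjusted income: 807900 kr + 86300 kr + 78900 kr = 973100 kr
  Exemption: 25% × (973100 kr − 499000 kr) = 118525 kr ≥ 43000 kr, so the exemption is fully phased out
  Base: 973100 kr − 0 kr = 973100 kr
  973100 kr × 16% = 155696 kr

Standard income tax:
  112000 kr × 8% = 8960 kr
  129000 kr × 22% = 28380 kr
  97000 kr × 28% = 27160 kr
  469900 kr × 39% = 183261 kr
  → 247761 kr
  Less energy credit 35000 kr → 212761 kr

212761 kr > 155696 kr, so the standard income tax governs.

212761 kr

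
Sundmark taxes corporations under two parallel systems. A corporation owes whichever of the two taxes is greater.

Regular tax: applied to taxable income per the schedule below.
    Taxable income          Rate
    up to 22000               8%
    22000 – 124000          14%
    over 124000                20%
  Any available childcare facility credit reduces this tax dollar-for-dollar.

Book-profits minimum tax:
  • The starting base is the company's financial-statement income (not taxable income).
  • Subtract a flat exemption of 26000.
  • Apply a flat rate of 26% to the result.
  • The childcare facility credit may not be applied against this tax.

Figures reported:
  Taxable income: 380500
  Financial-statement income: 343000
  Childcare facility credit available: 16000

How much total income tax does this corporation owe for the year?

82420

Book-profits minimum tax:
  Base (financial-statement income): 343000
  Less exemption 26000 → base 317000
  317000 × 26% = 82420

Regular tax:
  22000 × 8% = 1760
  102000 × 14% = 14280
  256500 × 20% = 51300
  → 67340
  Less childcare facility credit 16000 → 51340

82420 > 51340, so the book-profits minimum tax is the binding amount.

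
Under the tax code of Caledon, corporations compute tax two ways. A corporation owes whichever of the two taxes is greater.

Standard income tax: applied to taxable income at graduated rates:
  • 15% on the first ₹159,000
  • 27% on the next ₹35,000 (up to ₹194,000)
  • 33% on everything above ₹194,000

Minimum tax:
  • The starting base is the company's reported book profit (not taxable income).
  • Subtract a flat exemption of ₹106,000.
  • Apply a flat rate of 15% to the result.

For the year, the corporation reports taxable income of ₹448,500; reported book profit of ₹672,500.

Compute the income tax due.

Minimum tax:
  Base (reported book profit): ₹672,500
  Less exemption ₹106,000 → base ₹566,500
  ₹566,500 × 15% = ₹84,975

Standard income tax:
  ₹159,000 × 15% = ₹23,850
  ₹35,000 × 27% = ₹9,450
  ₹254,500 × 33% = ₹83,985
  → ₹117,285

₹117,285 > ₹84,975, so the standard income tax governs.

₹117,285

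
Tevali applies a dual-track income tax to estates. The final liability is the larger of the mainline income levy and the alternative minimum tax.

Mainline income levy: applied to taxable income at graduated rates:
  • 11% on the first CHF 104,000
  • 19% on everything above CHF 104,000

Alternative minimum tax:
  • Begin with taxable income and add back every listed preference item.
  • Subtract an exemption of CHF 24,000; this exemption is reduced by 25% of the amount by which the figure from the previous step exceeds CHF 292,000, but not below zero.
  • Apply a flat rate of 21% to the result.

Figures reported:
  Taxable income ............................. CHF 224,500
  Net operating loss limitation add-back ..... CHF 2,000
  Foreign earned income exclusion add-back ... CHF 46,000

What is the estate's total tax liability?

Mainline income levy:
  CHF 104,000 × 11% = CHF 11,440
  CHF 120,500 × 19% = CHF 22,895
  → CHF 34,335

Alternative minimum tax:
  Adjusted income: CHF 224,500 + CHF 2,000 + CHF 46,000 = CHF 272,500
  Exemption: CHF 272,500 ≤ CHF 292,000, so full CHF 24,000 applies
  Base: CHF 272,500 − CHF 24,000 = CHF 248,500
  CHF 248,500 × 21% = CHF 52,185

CHF 52,185 > CHF 34,335, so the alternative minimum tax is the binding amount.

CHF 52,185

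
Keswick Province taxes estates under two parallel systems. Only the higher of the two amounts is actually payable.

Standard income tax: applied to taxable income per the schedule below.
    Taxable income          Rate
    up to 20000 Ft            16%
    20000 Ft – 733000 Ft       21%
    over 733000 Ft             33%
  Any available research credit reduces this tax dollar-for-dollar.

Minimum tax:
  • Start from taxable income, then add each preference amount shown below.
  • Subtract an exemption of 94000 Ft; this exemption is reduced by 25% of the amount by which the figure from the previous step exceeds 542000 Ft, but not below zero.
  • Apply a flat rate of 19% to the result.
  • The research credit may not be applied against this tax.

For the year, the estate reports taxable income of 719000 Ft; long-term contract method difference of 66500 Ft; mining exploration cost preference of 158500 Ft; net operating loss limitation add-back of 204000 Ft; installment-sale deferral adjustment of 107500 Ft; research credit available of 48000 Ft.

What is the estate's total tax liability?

Minimum tax:
  Adjusted income: 719000 Ft + 66500 Ft + 158500 Ft + 204000 Ft + 107500 Ft = 1255500 Ft
  Exemption: 25% × (1255500 Ft − 542000 Ft) = 178375 Ft ≥ 94000 Ft, so the exemption is fully phased out
  Base: 1255500 Ft − 0 Ft = 1255500 Ft
  1255500 Ft × 19% = 238545 Ft

Standard income tax:
  20000 Ft × 16% = 3200 Ft
  699000 Ft × 21% = 146790 Ft
  → 149990 Ft
  Less research credit 48000 Ft → 101990 Ft

238545 Ft > 101990 Ft, so the minimum tax is the binding amount.

238545 Ft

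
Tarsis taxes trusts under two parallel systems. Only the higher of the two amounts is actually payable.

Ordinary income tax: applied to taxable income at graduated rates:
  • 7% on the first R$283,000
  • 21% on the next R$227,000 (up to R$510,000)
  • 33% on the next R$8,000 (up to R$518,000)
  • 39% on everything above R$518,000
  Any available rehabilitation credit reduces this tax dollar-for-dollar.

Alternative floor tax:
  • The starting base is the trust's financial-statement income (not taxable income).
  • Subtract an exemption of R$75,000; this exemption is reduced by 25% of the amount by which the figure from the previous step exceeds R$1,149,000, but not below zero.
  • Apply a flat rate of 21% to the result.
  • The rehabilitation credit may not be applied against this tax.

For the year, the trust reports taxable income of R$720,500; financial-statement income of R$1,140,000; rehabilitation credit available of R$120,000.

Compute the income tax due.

Alternative floor tax:
  Base (financial-statement income): R$1,140,000
  Exemption: R$1,140,000 ≤ R$1,149,000, so full R$75,000 applies
  Base: R$1,140,000 − R$75,000 = R$1,065,000
  R$1,065,000 × 21% = R$223,650

Ordinary income tax:
  R$283,000 × 7% = R$19,810
  R$227,000 × 21% = R$47,670
  R$8,000 × 33% = R$2,640
  R$202,500 × 39% = R$78,975
  → R$149,095
  Less rehabilitation credit R$120,000 → R$29,095

R$223,650 > R$29,095, so the alternative floor tax is the binding amount.

R$223,650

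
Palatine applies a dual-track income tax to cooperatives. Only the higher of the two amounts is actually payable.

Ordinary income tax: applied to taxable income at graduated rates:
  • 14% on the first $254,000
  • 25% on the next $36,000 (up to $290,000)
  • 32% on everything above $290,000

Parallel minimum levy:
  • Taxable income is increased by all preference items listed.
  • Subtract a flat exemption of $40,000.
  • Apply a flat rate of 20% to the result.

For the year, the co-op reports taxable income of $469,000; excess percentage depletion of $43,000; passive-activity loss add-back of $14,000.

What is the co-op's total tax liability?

$101,840

Ordinary income tax:
  $254,000 × 14% = $35,560
  $36,000 × 25% = $9,000
  $179,000 × 32% = $57,280
  → $101,840

Parallel minimum levy:
  Adjusted income: $469,000 + $43,000 + $14,000 = $526,000
  Less exemption $40,000 → base $486,000
  $486,000 × 20% = $97,200

$101,840 > $97,200, so the ordinary income tax governs.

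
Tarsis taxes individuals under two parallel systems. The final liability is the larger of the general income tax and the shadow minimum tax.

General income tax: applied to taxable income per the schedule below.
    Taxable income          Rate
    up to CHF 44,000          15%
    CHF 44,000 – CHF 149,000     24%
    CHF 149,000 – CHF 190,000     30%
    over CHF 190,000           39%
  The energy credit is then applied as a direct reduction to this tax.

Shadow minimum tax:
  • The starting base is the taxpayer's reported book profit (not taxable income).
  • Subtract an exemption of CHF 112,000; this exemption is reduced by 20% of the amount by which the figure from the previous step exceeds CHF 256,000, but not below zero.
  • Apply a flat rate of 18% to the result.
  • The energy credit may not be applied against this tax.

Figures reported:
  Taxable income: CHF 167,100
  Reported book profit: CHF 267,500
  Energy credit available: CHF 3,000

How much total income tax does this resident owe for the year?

General income tax:
  CHF 44,000 × 15% = CHF 6,600
  CHF 105,000 × 24% = CHF 25,200
  CHF 18,100 × 30% = CHF 5,430
  → CHF 37,230
  Less energy credit CHF 3,000 → CHF 34,230

Shadow minimum tax:
  Base (reported book profit): CHF 267,500
  Exemption: CHF 112,000 − 20% × (CHF 267,500 − CHF 256,000) = CHF 112,000 − CHF 2,300 = CHF 109,700
  Base: CHF 267,500 − CHF 109,700 = CHF 157,800
  CHF 157,800 × 18% = CHF 28,404

CHF 34,230 > CHF 28,404, so the general income tax governs.

CHF 34,230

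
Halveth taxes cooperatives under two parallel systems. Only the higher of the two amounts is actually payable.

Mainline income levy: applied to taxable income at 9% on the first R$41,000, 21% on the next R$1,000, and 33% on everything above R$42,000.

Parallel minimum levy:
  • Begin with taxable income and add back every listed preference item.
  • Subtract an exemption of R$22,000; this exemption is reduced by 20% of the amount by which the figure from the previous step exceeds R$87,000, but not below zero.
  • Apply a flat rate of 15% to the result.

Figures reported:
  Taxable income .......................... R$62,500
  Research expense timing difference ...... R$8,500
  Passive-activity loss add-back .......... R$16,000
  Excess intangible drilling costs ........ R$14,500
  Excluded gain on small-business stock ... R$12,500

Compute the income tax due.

R$14,610

Mainline income levy:
  R$41,000 × 9% = R$3,690
  R$1,000 × 21% = R$210
  R$20,500 × 33% = R$6,765
  → R$10,665

Parallel minimum levy:
  Adjusted income: R$62,500 + R$8,500 + R$16,000 + R$14,500 + R$12,500 = R$114,000
  Exemption: R$22,000 − 20% × (R$114,000 − R$87,000) = R$22,000 − R$5,400 = R$16,600
  Base: R$114,000 − R$16,600 = R$97,400
  R$97,400 × 15% = R$14,610

R$14,610 > R$10,665, so the parallel minimum levy is the binding amount.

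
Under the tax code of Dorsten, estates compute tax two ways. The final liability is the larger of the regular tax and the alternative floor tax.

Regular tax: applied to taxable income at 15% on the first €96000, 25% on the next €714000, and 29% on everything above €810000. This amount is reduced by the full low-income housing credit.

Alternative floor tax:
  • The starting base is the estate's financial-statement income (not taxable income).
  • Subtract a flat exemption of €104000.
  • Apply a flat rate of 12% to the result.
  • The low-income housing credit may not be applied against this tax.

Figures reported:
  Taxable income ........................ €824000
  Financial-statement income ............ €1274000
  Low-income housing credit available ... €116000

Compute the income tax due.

Regular tax:
  €96000 × 15% = €14400
  €714000 × 25% = €178500
  €14000 × 29% = €4060
  → €196960
  Less low-income housing credit €116000 → €80960

Alternative floor tax:
  Base (financial-statement income): €1274000
  Less exemption €104000 → base €1170000
  €1170000 × 12% = €140400

€140400 > €80960, so the alternative floor tax is the binding amount.

€140400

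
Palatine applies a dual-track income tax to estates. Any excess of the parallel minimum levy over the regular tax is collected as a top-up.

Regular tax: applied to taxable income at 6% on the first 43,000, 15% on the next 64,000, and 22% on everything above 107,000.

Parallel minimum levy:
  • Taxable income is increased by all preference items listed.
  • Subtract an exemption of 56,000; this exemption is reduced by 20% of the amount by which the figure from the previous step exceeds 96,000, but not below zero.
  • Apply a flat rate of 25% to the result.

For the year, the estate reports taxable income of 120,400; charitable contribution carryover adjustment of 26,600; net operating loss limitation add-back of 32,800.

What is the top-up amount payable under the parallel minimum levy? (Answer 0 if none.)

20,012

Regular tax:
  43,000 × 6% = 2,580
  64,000 × 15% = 9,600
  13,400 × 22% = 2,948
  → 15,128

Parallel minimum levy:
  Adjusted income: 120,400 + 26,600 + 32,800 = 179,800
  Exemption: 56,000 − 20% × (179,800 − 96,000) = 56,000 − 16,760 = 39,240
  Base: 179,800 − 39,240 = 140,560
  140,560 × 25% = 35,140

Excess of parallel minimum levy over regular tax: 35,140 − 15,128 = 20,012.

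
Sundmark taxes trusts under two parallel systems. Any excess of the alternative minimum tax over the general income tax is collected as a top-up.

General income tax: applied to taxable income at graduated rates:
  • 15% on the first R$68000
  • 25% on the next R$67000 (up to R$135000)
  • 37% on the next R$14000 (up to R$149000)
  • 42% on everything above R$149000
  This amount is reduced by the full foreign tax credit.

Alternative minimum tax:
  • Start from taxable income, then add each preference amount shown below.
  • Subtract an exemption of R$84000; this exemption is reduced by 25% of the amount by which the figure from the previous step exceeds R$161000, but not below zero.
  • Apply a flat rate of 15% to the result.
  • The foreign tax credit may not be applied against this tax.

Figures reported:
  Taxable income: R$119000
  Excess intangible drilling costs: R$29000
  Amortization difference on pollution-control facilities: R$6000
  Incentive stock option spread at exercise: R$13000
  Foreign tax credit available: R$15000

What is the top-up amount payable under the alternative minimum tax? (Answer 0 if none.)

R$4725

Alternative minimum tax:
  Adjusted income: R$119000 + R$29000 + R$6000 + R$13000 = R$167000
  Exemption: R$84000 − 25% × (R$167000 − R$161000) = R$84000 − R$1500 = R$82500
  Base: R$167000 − R$82500 = R$84500
  R$84500 × 15% = R$12675

General income tax:
  R$68000 × 15% = R$10200
  R$51000 × 25% = R$12750
  → R$22950
  Less foreign tax credit R$15000 → R$7950

Excess of alternative minimum tax over general income tax: R$12675 − R$7950 = R$4725.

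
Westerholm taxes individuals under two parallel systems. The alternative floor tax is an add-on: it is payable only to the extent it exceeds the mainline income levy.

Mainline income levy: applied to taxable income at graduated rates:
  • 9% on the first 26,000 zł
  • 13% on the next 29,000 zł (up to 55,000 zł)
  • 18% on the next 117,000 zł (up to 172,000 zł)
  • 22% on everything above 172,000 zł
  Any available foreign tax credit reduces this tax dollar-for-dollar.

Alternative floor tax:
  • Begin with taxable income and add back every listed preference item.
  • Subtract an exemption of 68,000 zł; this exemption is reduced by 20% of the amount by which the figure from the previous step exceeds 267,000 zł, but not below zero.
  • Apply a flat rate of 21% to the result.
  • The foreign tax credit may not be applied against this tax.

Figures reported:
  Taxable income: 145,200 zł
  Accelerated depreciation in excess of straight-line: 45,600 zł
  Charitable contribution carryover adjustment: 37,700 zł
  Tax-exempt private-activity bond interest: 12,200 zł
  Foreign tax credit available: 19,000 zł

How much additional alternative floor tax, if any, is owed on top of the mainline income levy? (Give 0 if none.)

Alternative floor tax:
  Adjusted income: 145,200 zł + 45,600 zł + 37,700 zł + 12,200 zł = 240,700 zł
  Exemption: 240,700 zł ≤ 267,000 zł, so full 68,000 zł applies
  Base: 240,700 zł − 68,000 zł = 172,700 zł
  172,700 zł × 21% = 36,267 zł

Mainline income levy:
  26,000 zł × 9% = 2,340 zł
  29,000 zł × 13% = 3,770 zł
  90,200 zł × 18% = 16,236 zł
  → 22,346 zł
  Less foreign tax credit 19,000 zł → 3,346 zł

Excess of alternative floor tax over mainline income levy: 36,267 zł − 3,346 zł = 32,921 zł.

32,921 zł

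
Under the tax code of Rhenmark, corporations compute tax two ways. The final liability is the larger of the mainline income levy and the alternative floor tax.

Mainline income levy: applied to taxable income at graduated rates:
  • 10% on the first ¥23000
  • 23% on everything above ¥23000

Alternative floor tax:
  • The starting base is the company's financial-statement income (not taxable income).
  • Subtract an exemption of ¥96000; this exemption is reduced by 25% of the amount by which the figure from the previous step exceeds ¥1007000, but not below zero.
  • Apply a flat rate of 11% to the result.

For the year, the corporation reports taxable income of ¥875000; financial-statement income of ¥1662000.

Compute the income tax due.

Alternative floor tax:
  Base (financial-statement income): ¥1662000
  Exemption: 25% × (¥1662000 − ¥1007000) = ¥163750 ≥ ¥96000, so the exemption is fully phased out
  Base: ¥1662000 − ¥0 = ¥1662000
  ¥1662000 × 11% = ¥182820

Mainline income levy:
  ¥23000 × 10% = ¥2300
  ¥852000 × 23% = ¥195960
  → ¥198260

¥198260 > ¥182820, so the mainline income levy governs.

¥198260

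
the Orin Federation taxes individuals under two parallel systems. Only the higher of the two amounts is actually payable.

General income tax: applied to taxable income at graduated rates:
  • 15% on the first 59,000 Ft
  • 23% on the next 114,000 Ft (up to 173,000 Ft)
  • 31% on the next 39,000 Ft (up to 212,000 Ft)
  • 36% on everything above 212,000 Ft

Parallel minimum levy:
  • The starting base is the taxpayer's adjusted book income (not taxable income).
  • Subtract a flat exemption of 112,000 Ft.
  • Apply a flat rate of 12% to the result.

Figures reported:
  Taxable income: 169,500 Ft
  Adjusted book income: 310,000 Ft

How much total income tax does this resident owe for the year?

34,265 Ft

Parallel minimum levy:
  Base (adjusted book income): 310,000 Ft
  Less exemption 112,000 Ft → base 198,000 Ft
  198,000 Ft × 12% = 23,760 Ft

General income tax:
  59,000 Ft × 15% = 8,850 Ft
  110,500 Ft × 23% = 25,415 Ft
  → 34,265 Ft

34,265 Ft > 23,760 Ft, so the general income tax governs.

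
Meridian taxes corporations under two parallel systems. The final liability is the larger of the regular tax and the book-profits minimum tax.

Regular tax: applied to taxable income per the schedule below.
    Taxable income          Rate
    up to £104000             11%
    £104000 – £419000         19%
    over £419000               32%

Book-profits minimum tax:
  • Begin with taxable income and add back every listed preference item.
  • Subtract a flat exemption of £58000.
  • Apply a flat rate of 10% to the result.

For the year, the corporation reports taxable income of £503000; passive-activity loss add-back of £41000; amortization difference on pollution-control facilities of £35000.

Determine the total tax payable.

Regular tax:
  £104000 × 11% = £11440
  £315000 × 19% = £59850
  £84000 × 32% = £26880
  → £98170

Book-profits minimum tax:
  Adjusted income: £503000 + £41000 + £35000 = £579000
  Less exemption £58000 → base £521000
  £521000 × 10% = £52100

£98170 > £52100, so the regular tax governs.

£98170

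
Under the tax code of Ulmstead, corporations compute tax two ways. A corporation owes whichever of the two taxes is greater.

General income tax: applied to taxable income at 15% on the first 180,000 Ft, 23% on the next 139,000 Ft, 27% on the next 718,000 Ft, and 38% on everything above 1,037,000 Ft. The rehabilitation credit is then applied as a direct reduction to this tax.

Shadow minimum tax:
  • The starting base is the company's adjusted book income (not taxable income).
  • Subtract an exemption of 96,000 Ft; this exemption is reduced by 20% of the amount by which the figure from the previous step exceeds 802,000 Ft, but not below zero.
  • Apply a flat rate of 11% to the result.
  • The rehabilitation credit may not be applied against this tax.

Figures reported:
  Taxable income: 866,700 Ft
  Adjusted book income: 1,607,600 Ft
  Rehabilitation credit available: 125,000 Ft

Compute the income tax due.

Shadow minimum tax:
  Base (adjusted book income): 1,607,600 Ft
  Exemption: 20% × (1,607,600 Ft − 802,000 Ft) = 161,120 Ft ≥ 96,000 Ft, so the exemption is fully phased out
  Base: 1,607,600 Ft − 0 Ft = 1,607,600 Ft
  1,607,600 Ft × 11% = 176,836 Ft

General income tax:
  180,000 Ft × 15% = 27,000 Ft
  139,000 Ft × 23% = 31,970 Ft
  547,700 Ft × 27% = 147,879 Ft
  → 206,849 Ft
  Less rehabilitation credit 125,000 Ft → 81,849 Ft

176,836 Ft > 81,849 Ft, so the shadow minimum tax is the binding amount.

176,836 Ft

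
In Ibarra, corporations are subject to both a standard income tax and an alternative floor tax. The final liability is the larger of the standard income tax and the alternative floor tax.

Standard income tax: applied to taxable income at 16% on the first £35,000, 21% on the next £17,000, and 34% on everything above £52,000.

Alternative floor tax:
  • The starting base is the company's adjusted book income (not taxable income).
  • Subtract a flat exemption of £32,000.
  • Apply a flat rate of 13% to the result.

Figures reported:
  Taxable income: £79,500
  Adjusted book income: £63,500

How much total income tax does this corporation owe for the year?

£18,520

Alternative floor tax:
  Base (adjusted book income): £63,500
  Less exemption £32,000 → base £31,500
  £31,500 × 13% = £4,095

Standard income tax:
  £35,000 × 16% = £5,600
  £17,000 × 21% = £3,570
  £27,500 × 34% = £9,350
  → £18,520

£18,520 > £4,095, so the standard income tax governs.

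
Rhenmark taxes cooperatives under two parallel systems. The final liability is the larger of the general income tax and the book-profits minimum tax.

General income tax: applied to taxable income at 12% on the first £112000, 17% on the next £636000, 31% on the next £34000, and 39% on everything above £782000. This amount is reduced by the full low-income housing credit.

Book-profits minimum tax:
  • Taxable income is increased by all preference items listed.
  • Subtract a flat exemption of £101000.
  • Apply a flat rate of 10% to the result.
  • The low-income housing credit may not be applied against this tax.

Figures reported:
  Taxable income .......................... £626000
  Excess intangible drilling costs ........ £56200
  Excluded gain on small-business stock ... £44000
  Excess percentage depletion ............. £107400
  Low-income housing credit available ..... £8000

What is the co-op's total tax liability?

Book-profits minimum tax:
  Adjusted income: £626000 + £56200 + £44000 + £107400 = £833600
  Less exemption £101000 → base £732600
  £732600 × 10% = £73260

General income tax:
  £112000 × 12% = £13440
  £514000 × 17% = £87380
  → £100820
  Less low-income housing credit £8000 → £92820

£92820 > £73260, so the general income tax governs.

£92820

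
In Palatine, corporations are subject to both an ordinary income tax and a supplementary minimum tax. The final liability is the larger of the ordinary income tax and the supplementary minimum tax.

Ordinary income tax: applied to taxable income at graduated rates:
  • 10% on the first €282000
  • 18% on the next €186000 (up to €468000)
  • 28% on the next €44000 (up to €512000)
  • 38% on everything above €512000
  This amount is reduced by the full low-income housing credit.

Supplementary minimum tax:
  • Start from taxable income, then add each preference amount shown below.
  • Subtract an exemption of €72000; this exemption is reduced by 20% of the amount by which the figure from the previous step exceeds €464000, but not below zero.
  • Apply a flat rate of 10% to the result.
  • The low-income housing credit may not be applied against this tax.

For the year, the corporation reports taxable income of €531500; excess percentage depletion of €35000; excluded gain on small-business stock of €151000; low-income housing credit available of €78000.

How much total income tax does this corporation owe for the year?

Supplementary minimum tax:
  Adjusted income: €531500 + €35000 + €151000 = €717500
  Exemption: €72000 − 20% × (€717500 − €464000) = €72000 − €50700 = €21300
  Base: €717500 − €21300 = €696200
  €696200 × 10% = €69620

Ordinary income tax:
  €282000 × 10% = €28200
  €186000 × 18% = €33480
  €44000 × 28% = €12320
  €19500 × 38% = €7410
  → €81410
  Less low-income housing credit €78000 → €3410

€69620 > €3410, so the supplementary minimum tax is the binding amount.

€69620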